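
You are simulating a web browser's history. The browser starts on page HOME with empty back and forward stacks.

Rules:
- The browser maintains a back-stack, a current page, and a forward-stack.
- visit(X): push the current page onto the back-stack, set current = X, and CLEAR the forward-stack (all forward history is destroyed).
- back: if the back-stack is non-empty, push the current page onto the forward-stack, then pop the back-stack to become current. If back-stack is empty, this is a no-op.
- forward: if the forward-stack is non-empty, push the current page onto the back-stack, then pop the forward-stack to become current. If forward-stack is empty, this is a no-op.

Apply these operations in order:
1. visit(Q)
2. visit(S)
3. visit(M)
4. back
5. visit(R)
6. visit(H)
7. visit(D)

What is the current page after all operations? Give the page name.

Answer: D

Derivation:
After 1 (visit(Q)): cur=Q back=1 fwd=0
After 2 (visit(S)): cur=S back=2 fwd=0
After 3 (visit(M)): cur=M back=3 fwd=0
After 4 (back): cur=S back=2 fwd=1
After 5 (visit(R)): cur=R back=3 fwd=0
After 6 (visit(H)): cur=H back=4 fwd=0
After 7 (visit(D)): cur=D back=5 fwd=0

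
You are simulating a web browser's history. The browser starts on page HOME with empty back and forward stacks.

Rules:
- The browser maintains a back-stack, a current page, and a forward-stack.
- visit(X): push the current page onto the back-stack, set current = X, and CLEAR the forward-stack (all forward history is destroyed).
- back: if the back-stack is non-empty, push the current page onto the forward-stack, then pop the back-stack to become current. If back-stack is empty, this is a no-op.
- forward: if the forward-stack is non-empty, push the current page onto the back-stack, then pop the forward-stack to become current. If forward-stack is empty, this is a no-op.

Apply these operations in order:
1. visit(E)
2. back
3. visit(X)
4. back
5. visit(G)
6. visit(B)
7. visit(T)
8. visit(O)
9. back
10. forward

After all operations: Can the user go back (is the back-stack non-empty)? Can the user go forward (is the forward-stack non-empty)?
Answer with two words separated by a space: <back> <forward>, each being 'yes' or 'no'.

Answer: yes no

Derivation:
After 1 (visit(E)): cur=E back=1 fwd=0
After 2 (back): cur=HOME back=0 fwd=1
After 3 (visit(X)): cur=X back=1 fwd=0
After 4 (back): cur=HOME back=0 fwd=1
After 5 (visit(G)): cur=G back=1 fwd=0
After 6 (visit(B)): cur=B back=2 fwd=0
After 7 (visit(T)): cur=T back=3 fwd=0
After 8 (visit(O)): cur=O back=4 fwd=0
After 9 (back): cur=T back=3 fwd=1
After 10 (forward): cur=O back=4 fwd=0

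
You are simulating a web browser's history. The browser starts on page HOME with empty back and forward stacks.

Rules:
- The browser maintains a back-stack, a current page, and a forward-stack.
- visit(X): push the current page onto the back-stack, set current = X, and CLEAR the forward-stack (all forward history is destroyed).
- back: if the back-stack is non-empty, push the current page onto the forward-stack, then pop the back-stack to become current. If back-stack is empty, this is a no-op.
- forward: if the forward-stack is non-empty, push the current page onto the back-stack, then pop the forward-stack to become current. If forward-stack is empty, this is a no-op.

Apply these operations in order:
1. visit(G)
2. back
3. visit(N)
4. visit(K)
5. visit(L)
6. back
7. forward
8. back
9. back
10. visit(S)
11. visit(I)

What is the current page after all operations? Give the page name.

Answer: I

Derivation:
After 1 (visit(G)): cur=G back=1 fwd=0
After 2 (back): cur=HOME back=0 fwd=1
After 3 (visit(N)): cur=N back=1 fwd=0
After 4 (visit(K)): cur=K back=2 fwd=0
After 5 (visit(L)): cur=L back=3 fwd=0
After 6 (back): cur=K back=2 fwd=1
After 7 (forward): cur=L back=3 fwd=0
After 8 (back): cur=K back=2 fwd=1
After 9 (back): cur=N back=1 fwd=2
After 10 (visit(S)): cur=S back=2 fwd=0
After 11 (visit(I)): cur=I back=3 fwd=0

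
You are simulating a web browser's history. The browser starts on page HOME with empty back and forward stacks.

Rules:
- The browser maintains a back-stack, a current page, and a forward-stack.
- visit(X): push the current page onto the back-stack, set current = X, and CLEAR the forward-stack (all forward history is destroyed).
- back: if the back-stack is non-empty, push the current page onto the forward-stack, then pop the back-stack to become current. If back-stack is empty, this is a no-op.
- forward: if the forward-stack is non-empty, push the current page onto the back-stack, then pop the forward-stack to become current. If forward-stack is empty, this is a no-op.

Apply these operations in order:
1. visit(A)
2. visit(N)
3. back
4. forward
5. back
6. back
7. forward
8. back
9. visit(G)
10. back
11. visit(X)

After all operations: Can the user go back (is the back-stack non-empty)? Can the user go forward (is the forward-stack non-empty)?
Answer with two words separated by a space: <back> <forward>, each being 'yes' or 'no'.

Answer: yes no

Derivation:
After 1 (visit(A)): cur=A back=1 fwd=0
After 2 (visit(N)): cur=N back=2 fwd=0
After 3 (back): cur=A back=1 fwd=1
After 4 (forward): cur=N back=2 fwd=0
After 5 (back): cur=A back=1 fwd=1
After 6 (back): cur=HOME back=0 fwd=2
After 7 (forward): cur=A back=1 fwd=1
After 8 (back): cur=HOME back=0 fwd=2
After 9 (visit(G)): cur=G back=1 fwd=0
After 10 (back): cur=HOME back=0 fwd=1
After 11 (visit(X)): cur=X back=1 fwd=0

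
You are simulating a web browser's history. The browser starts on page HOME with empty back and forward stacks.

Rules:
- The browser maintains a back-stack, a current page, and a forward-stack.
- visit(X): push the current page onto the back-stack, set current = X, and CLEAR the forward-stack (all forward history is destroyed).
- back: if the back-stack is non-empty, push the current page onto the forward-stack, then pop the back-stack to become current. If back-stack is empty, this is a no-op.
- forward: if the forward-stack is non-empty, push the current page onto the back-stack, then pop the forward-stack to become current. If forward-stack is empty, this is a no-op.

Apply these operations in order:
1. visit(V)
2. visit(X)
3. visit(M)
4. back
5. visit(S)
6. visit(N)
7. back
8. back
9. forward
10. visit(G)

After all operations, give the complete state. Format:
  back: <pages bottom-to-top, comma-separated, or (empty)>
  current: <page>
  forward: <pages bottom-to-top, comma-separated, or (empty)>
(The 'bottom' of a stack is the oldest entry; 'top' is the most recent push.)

After 1 (visit(V)): cur=V back=1 fwd=0
After 2 (visit(X)): cur=X back=2 fwd=0
After 3 (visit(M)): cur=M back=3 fwd=0
After 4 (back): cur=X back=2 fwd=1
After 5 (visit(S)): cur=S back=3 fwd=0
After 6 (visit(N)): cur=N back=4 fwd=0
After 7 (back): cur=S back=3 fwd=1
After 8 (back): cur=X back=2 fwd=2
After 9 (forward): cur=S back=3 fwd=1
After 10 (visit(G)): cur=G back=4 fwd=0

Answer: back: HOME,V,X,S
current: G
forward: (empty)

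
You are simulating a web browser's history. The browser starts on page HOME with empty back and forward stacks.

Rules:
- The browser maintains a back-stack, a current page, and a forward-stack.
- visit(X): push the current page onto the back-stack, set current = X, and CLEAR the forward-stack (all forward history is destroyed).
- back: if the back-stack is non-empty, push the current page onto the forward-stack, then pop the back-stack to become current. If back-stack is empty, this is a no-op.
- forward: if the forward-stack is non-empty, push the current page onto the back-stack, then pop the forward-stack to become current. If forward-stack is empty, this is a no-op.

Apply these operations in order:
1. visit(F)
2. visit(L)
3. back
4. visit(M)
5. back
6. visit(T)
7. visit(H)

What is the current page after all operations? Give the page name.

After 1 (visit(F)): cur=F back=1 fwd=0
After 2 (visit(L)): cur=L back=2 fwd=0
After 3 (back): cur=F back=1 fwd=1
After 4 (visit(M)): cur=M back=2 fwd=0
After 5 (back): cur=F back=1 fwd=1
After 6 (visit(T)): cur=T back=2 fwd=0
After 7 (visit(H)): cur=H back=3 fwd=0

Answer: H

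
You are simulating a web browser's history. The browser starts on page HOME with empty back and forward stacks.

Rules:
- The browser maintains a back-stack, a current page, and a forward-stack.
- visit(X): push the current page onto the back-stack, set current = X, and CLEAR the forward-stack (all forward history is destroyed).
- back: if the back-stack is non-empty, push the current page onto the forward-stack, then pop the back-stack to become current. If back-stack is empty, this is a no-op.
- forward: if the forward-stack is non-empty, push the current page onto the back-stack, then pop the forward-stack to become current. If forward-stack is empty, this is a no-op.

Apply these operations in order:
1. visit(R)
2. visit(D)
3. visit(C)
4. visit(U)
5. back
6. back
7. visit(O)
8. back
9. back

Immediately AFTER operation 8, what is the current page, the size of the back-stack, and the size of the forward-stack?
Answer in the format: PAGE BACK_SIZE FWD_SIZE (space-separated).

After 1 (visit(R)): cur=R back=1 fwd=0
After 2 (visit(D)): cur=D back=2 fwd=0
After 3 (visit(C)): cur=C back=3 fwd=0
After 4 (visit(U)): cur=U back=4 fwd=0
After 5 (back): cur=C back=3 fwd=1
After 6 (back): cur=D back=2 fwd=2
After 7 (visit(O)): cur=O back=3 fwd=0
After 8 (back): cur=D back=2 fwd=1

D 2 1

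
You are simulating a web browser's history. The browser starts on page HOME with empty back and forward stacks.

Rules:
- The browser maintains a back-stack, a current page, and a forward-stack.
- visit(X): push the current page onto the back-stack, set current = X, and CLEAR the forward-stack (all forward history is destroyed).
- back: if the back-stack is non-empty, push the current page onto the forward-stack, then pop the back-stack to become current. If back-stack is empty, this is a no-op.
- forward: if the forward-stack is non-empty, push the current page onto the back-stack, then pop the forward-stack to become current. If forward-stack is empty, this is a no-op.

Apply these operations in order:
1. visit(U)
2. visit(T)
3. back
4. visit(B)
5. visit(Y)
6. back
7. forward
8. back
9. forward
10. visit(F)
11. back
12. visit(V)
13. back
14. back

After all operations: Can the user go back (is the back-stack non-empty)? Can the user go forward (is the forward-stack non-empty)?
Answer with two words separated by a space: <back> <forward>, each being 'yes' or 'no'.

Answer: yes yes

Derivation:
After 1 (visit(U)): cur=U back=1 fwd=0
After 2 (visit(T)): cur=T back=2 fwd=0
After 3 (back): cur=U back=1 fwd=1
After 4 (visit(B)): cur=B back=2 fwd=0
After 5 (visit(Y)): cur=Y back=3 fwd=0
After 6 (back): cur=B back=2 fwd=1
After 7 (forward): cur=Y back=3 fwd=0
After 8 (back): cur=B back=2 fwd=1
After 9 (forward): cur=Y back=3 fwd=0
After 10 (visit(F)): cur=F back=4 fwd=0
After 11 (back): cur=Y back=3 fwd=1
After 12 (visit(V)): cur=V back=4 fwd=0
After 13 (back): cur=Y back=3 fwd=1
After 14 (back): cur=B back=2 fwd=2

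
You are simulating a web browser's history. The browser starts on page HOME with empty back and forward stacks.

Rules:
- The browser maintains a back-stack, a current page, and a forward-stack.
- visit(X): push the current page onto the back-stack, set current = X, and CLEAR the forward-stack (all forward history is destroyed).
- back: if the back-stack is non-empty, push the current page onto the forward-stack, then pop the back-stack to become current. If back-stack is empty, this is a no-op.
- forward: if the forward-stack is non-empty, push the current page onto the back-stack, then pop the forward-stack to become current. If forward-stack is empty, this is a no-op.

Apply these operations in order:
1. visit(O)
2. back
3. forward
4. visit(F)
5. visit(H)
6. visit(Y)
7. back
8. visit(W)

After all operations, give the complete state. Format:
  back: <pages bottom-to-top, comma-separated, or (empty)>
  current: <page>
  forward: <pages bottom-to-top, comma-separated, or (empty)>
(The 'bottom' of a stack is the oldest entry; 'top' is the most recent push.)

Answer: back: HOME,O,F,H
current: W
forward: (empty)

Derivation:
After 1 (visit(O)): cur=O back=1 fwd=0
After 2 (back): cur=HOME back=0 fwd=1
After 3 (forward): cur=O back=1 fwd=0
After 4 (visit(F)): cur=F back=2 fwd=0
After 5 (visit(H)): cur=H back=3 fwd=0
After 6 (visit(Y)): cur=Y back=4 fwd=0
After 7 (back): cur=H back=3 fwd=1
After 8 (visit(W)): cur=W back=4 fwd=0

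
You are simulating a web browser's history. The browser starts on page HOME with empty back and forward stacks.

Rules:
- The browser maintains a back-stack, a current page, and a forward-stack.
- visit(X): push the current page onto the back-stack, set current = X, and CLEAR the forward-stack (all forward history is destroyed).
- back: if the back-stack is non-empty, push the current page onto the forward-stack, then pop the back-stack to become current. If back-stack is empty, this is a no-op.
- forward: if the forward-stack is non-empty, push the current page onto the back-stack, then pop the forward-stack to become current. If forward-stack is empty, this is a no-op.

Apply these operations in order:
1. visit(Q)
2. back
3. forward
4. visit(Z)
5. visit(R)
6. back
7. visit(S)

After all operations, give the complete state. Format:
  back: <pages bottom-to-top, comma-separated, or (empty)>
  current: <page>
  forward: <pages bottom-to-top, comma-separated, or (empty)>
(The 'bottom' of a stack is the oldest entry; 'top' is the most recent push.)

Answer: back: HOME,Q,Z
current: S
forward: (empty)

Derivation:
After 1 (visit(Q)): cur=Q back=1 fwd=0
After 2 (back): cur=HOME back=0 fwd=1
After 3 (forward): cur=Q back=1 fwd=0
After 4 (visit(Z)): cur=Z back=2 fwd=0
After 5 (visit(R)): cur=R back=3 fwd=0
After 6 (back): cur=Z back=2 fwd=1
After 7 (visit(S)): cur=S back=3 fwd=0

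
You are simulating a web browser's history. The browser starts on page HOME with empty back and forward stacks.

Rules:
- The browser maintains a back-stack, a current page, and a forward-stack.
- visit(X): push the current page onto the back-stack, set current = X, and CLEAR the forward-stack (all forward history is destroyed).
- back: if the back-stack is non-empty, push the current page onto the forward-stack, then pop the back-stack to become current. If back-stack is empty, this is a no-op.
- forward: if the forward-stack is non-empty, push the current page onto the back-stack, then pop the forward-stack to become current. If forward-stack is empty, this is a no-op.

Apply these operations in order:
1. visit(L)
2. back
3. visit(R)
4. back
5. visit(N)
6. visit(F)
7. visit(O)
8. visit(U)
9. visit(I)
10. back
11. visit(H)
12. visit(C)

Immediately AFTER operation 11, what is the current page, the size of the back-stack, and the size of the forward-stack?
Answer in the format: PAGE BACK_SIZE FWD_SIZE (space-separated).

After 1 (visit(L)): cur=L back=1 fwd=0
After 2 (back): cur=HOME back=0 fwd=1
After 3 (visit(R)): cur=R back=1 fwd=0
After 4 (back): cur=HOME back=0 fwd=1
After 5 (visit(N)): cur=N back=1 fwd=0
After 6 (visit(F)): cur=F back=2 fwd=0
After 7 (visit(O)): cur=O back=3 fwd=0
After 8 (visit(U)): cur=U back=4 fwd=0
After 9 (visit(I)): cur=I back=5 fwd=0
After 10 (back): cur=U back=4 fwd=1
After 11 (visit(H)): cur=H back=5 fwd=0

H 5 0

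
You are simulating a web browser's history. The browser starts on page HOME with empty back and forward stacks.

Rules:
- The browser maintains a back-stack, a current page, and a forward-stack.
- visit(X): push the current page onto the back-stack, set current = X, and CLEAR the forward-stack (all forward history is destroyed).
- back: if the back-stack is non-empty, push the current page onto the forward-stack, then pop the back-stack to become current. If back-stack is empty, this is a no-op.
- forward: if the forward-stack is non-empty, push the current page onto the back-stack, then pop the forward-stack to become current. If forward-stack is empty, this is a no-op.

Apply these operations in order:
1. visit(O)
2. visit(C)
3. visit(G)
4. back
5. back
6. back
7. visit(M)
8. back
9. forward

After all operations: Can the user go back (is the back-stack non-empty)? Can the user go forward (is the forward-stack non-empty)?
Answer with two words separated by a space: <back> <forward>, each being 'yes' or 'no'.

Answer: yes no

Derivation:
After 1 (visit(O)): cur=O back=1 fwd=0
After 2 (visit(C)): cur=C back=2 fwd=0
After 3 (visit(G)): cur=G back=3 fwd=0
After 4 (back): cur=C back=2 fwd=1
After 5 (back): cur=O back=1 fwd=2
After 6 (back): cur=HOME back=0 fwd=3
After 7 (visit(M)): cur=M back=1 fwd=0
After 8 (back): cur=HOME back=0 fwd=1
After 9 (forward): cur=M back=1 fwd=0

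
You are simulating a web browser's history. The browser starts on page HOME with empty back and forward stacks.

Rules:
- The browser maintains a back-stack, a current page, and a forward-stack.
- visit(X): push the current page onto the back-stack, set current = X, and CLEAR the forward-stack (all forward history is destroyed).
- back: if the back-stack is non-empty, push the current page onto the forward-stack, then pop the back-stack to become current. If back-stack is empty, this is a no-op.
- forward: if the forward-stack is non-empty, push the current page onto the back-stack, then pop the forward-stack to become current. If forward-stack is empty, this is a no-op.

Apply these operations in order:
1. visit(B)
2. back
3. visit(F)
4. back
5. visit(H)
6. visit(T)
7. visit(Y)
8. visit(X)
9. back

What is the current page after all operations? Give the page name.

Answer: Y

Derivation:
After 1 (visit(B)): cur=B back=1 fwd=0
After 2 (back): cur=HOME back=0 fwd=1
After 3 (visit(F)): cur=F back=1 fwd=0
After 4 (back): cur=HOME back=0 fwd=1
After 5 (visit(H)): cur=H back=1 fwd=0
After 6 (visit(T)): cur=T back=2 fwd=0
After 7 (visit(Y)): cur=Y back=3 fwd=0
After 8 (visit(X)): cur=X back=4 fwd=0
After 9 (back): cur=Y back=3 fwd=1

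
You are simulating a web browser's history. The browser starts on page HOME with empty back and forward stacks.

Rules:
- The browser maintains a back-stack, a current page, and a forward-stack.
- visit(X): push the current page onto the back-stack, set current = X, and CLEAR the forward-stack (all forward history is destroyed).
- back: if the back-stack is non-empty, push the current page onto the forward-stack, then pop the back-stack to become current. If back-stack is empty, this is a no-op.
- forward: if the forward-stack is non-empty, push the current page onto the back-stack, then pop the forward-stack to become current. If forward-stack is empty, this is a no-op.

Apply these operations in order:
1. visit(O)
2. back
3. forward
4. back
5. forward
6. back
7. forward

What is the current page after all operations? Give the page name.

After 1 (visit(O)): cur=O back=1 fwd=0
After 2 (back): cur=HOME back=0 fwd=1
After 3 (forward): cur=O back=1 fwd=0
After 4 (back): cur=HOME back=0 fwd=1
After 5 (forward): cur=O back=1 fwd=0
After 6 (back): cur=HOME back=0 fwd=1
After 7 (forward): cur=O back=1 fwd=0

Answer: O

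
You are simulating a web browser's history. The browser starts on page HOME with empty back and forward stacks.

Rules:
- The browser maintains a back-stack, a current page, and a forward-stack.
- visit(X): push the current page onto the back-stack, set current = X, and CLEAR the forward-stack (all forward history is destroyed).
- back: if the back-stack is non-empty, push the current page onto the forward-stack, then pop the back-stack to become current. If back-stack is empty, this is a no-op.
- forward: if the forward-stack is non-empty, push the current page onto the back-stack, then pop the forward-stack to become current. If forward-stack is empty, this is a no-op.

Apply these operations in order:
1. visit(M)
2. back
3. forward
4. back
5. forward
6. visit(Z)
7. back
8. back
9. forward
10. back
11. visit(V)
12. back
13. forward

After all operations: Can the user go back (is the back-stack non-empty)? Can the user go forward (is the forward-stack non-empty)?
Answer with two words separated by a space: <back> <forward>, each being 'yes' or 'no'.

Answer: yes no

Derivation:
After 1 (visit(M)): cur=M back=1 fwd=0
After 2 (back): cur=HOME back=0 fwd=1
After 3 (forward): cur=M back=1 fwd=0
After 4 (back): cur=HOME back=0 fwd=1
After 5 (forward): cur=M back=1 fwd=0
After 6 (visit(Z)): cur=Z back=2 fwd=0
After 7 (back): cur=M back=1 fwd=1
After 8 (back): cur=HOME back=0 fwd=2
After 9 (forward): cur=M back=1 fwd=1
After 10 (back): cur=HOME back=0 fwd=2
After 11 (visit(V)): cur=V back=1 fwd=0
After 12 (back): cur=HOME back=0 fwd=1
After 13 (forward): cur=V back=1 fwd=0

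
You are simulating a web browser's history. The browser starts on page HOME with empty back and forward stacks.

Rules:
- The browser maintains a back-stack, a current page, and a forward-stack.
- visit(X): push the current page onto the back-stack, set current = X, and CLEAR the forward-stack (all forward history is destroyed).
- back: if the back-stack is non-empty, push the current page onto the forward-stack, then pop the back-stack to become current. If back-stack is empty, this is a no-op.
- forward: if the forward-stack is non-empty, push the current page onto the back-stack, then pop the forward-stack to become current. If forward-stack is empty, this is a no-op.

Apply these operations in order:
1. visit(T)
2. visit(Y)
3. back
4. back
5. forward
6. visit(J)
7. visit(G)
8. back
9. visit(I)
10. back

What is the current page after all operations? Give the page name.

After 1 (visit(T)): cur=T back=1 fwd=0
After 2 (visit(Y)): cur=Y back=2 fwd=0
After 3 (back): cur=T back=1 fwd=1
After 4 (back): cur=HOME back=0 fwd=2
After 5 (forward): cur=T back=1 fwd=1
After 6 (visit(J)): cur=J back=2 fwd=0
After 7 (visit(G)): cur=G back=3 fwd=0
After 8 (back): cur=J back=2 fwd=1
After 9 (visit(I)): cur=I back=3 fwd=0
After 10 (back): cur=J back=2 fwd=1

Answer: J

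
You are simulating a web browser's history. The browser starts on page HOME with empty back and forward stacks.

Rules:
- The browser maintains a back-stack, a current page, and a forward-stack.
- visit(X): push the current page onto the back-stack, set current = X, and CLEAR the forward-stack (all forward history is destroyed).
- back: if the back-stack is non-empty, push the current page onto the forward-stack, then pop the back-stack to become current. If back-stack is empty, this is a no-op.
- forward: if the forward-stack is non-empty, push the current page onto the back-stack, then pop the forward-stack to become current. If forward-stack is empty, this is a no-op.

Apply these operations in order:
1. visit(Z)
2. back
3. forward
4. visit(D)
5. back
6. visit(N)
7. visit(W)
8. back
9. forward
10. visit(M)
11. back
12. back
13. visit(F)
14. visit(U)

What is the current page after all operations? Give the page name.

After 1 (visit(Z)): cur=Z back=1 fwd=0
After 2 (back): cur=HOME back=0 fwd=1
After 3 (forward): cur=Z back=1 fwd=0
After 4 (visit(D)): cur=D back=2 fwd=0
After 5 (back): cur=Z back=1 fwd=1
After 6 (visit(N)): cur=N back=2 fwd=0
After 7 (visit(W)): cur=W back=3 fwd=0
After 8 (back): cur=N back=2 fwd=1
After 9 (forward): cur=W back=3 fwd=0
After 10 (visit(M)): cur=M back=4 fwd=0
After 11 (back): cur=W back=3 fwd=1
After 12 (back): cur=N back=2 fwd=2
After 13 (visit(F)): cur=F back=3 fwd=0
After 14 (visit(U)): cur=U back=4 fwd=0

Answer: U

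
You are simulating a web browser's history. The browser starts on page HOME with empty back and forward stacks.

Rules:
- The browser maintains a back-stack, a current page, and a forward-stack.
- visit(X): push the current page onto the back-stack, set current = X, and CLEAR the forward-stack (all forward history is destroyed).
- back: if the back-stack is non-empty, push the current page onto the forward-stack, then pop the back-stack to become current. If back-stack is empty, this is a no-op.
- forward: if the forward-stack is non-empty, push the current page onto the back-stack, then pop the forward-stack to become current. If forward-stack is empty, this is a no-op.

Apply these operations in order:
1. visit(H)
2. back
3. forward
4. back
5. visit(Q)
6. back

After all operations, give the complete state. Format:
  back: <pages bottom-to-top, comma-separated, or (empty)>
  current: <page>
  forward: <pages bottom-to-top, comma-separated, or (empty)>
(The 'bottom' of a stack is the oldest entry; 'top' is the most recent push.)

After 1 (visit(H)): cur=H back=1 fwd=0
After 2 (back): cur=HOME back=0 fwd=1
After 3 (forward): cur=H back=1 fwd=0
After 4 (back): cur=HOME back=0 fwd=1
After 5 (visit(Q)): cur=Q back=1 fwd=0
After 6 (back): cur=HOME back=0 fwd=1

Answer: back: (empty)
current: HOME
forward: Q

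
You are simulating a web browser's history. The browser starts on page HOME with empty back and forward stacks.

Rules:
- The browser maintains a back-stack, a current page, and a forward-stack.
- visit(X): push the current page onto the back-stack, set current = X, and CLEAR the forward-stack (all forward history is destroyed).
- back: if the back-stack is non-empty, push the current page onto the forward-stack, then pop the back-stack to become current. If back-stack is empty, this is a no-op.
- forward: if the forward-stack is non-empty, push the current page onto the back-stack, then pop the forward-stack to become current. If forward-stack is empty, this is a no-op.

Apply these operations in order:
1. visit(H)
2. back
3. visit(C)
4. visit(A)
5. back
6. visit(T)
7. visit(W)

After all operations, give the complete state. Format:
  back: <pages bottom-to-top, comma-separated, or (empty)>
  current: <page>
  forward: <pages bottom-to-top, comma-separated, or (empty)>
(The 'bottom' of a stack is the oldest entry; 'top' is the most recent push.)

After 1 (visit(H)): cur=H back=1 fwd=0
After 2 (back): cur=HOME back=0 fwd=1
After 3 (visit(C)): cur=C back=1 fwd=0
After 4 (visit(A)): cur=A back=2 fwd=0
After 5 (back): cur=C back=1 fwd=1
After 6 (visit(T)): cur=T back=2 fwd=0
After 7 (visit(W)): cur=W back=3 fwd=0

Answer: back: HOME,C,T
current: W
forward: (empty)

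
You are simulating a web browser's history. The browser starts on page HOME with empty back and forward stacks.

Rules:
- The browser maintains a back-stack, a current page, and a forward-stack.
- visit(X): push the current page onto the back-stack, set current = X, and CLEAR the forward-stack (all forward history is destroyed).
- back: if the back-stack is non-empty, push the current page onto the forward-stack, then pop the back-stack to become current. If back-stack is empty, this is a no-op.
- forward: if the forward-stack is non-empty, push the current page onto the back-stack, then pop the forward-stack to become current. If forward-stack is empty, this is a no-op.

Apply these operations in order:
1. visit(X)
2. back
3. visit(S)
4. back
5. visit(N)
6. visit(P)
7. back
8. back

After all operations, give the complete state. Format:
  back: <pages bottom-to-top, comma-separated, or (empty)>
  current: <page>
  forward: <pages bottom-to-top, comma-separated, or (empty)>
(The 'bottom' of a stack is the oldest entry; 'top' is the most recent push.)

After 1 (visit(X)): cur=X back=1 fwd=0
After 2 (back): cur=HOME back=0 fwd=1
After 3 (visit(S)): cur=S back=1 fwd=0
After 4 (back): cur=HOME back=0 fwd=1
After 5 (visit(N)): cur=N back=1 fwd=0
After 6 (visit(P)): cur=P back=2 fwd=0
After 7 (back): cur=N back=1 fwd=1
After 8 (back): cur=HOME back=0 fwd=2

Answer: back: (empty)
current: HOME
forward: P,N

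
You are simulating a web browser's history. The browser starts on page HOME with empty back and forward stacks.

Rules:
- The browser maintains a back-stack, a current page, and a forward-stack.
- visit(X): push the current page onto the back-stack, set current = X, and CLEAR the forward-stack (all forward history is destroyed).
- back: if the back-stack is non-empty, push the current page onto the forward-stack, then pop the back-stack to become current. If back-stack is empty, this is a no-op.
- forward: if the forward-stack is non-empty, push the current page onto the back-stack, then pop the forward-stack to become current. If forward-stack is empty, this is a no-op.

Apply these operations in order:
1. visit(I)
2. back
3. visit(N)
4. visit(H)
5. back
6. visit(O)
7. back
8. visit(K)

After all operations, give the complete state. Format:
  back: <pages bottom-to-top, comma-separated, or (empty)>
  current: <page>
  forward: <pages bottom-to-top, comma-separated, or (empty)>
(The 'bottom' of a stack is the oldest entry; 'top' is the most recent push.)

Answer: back: HOME,N
current: K
forward: (empty)

Derivation:
After 1 (visit(I)): cur=I back=1 fwd=0
After 2 (back): cur=HOME back=0 fwd=1
After 3 (visit(N)): cur=N back=1 fwd=0
After 4 (visit(H)): cur=H back=2 fwd=0
After 5 (back): cur=N back=1 fwd=1
After 6 (visit(O)): cur=O back=2 fwd=0
After 7 (back): cur=N back=1 fwd=1
After 8 (visit(K)): cur=K back=2 fwd=0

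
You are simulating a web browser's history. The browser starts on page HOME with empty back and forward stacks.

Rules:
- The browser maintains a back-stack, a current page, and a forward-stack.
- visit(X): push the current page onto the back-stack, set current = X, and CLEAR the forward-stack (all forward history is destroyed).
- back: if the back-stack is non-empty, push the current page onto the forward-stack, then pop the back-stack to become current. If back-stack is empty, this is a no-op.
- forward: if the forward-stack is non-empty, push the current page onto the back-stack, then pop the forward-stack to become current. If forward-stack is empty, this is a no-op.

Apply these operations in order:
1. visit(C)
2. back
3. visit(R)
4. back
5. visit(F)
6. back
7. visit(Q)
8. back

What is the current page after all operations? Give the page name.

After 1 (visit(C)): cur=C back=1 fwd=0
After 2 (back): cur=HOME back=0 fwd=1
After 3 (visit(R)): cur=R back=1 fwd=0
After 4 (back): cur=HOME back=0 fwd=1
After 5 (visit(F)): cur=F back=1 fwd=0
After 6 (back): cur=HOME back=0 fwd=1
After 7 (visit(Q)): cur=Q back=1 fwd=0
After 8 (back): cur=HOME back=0 fwd=1

Answer: HOME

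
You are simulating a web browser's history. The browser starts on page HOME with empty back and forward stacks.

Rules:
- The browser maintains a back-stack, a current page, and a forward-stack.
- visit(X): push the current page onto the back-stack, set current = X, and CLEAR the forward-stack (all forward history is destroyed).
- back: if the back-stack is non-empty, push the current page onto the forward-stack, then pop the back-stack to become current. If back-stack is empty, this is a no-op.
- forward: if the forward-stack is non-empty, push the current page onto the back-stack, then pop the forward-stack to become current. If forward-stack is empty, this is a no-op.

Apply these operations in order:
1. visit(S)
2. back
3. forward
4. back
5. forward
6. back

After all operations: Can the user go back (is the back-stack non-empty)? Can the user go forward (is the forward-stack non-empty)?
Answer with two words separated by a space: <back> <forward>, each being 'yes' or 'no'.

After 1 (visit(S)): cur=S back=1 fwd=0
After 2 (back): cur=HOME back=0 fwd=1
After 3 (forward): cur=S back=1 fwd=0
After 4 (back): cur=HOME back=0 fwd=1
After 5 (forward): cur=S back=1 fwd=0
After 6 (back): cur=HOME back=0 fwd=1

Answer: no yes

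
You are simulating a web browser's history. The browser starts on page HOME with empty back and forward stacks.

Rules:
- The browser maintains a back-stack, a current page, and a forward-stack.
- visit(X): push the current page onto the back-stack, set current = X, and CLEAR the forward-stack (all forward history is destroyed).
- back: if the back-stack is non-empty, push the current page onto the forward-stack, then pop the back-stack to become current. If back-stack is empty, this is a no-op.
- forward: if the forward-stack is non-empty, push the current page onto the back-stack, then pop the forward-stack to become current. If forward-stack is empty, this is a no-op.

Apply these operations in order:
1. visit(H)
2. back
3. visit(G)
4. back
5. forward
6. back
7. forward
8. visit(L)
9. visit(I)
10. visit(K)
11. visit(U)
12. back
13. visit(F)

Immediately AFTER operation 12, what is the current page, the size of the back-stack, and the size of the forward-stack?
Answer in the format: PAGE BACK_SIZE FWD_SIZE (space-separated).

After 1 (visit(H)): cur=H back=1 fwd=0
After 2 (back): cur=HOME back=0 fwd=1
After 3 (visit(G)): cur=G back=1 fwd=0
After 4 (back): cur=HOME back=0 fwd=1
After 5 (forward): cur=G back=1 fwd=0
After 6 (back): cur=HOME back=0 fwd=1
After 7 (forward): cur=G back=1 fwd=0
After 8 (visit(L)): cur=L back=2 fwd=0
After 9 (visit(I)): cur=I back=3 fwd=0
After 10 (visit(K)): cur=K back=4 fwd=0
After 11 (visit(U)): cur=U back=5 fwd=0
After 12 (back): cur=K back=4 fwd=1

K 4 1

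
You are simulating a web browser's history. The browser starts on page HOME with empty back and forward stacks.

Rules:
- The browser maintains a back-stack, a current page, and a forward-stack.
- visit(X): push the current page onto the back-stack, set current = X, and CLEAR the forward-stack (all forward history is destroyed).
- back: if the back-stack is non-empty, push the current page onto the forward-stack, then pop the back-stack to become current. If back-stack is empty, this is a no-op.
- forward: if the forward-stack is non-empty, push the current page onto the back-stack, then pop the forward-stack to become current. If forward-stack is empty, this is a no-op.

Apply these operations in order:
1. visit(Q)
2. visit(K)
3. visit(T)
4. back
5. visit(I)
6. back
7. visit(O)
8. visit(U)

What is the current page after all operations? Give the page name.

Answer: U

Derivation:
After 1 (visit(Q)): cur=Q back=1 fwd=0
After 2 (visit(K)): cur=K back=2 fwd=0
After 3 (visit(T)): cur=T back=3 fwd=0
After 4 (back): cur=K back=2 fwd=1
After 5 (visit(I)): cur=I back=3 fwd=0
After 6 (back): cur=K back=2 fwd=1
After 7 (visit(O)): cur=O back=3 fwd=0
After 8 (visit(U)): cur=U back=4 fwd=0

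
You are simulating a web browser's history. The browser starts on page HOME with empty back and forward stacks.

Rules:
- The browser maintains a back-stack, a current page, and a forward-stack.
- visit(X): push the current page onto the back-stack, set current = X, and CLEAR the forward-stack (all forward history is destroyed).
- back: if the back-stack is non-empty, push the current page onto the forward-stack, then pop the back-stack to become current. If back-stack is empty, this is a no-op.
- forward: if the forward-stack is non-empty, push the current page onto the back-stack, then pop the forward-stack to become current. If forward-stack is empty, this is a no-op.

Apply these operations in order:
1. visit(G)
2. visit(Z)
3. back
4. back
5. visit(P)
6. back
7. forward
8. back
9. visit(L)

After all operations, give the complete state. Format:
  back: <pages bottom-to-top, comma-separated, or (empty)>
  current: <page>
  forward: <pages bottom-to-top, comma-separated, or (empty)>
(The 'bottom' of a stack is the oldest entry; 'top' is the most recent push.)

After 1 (visit(G)): cur=G back=1 fwd=0
After 2 (visit(Z)): cur=Z back=2 fwd=0
After 3 (back): cur=G back=1 fwd=1
After 4 (back): cur=HOME back=0 fwd=2
After 5 (visit(P)): cur=P back=1 fwd=0
After 6 (back): cur=HOME back=0 fwd=1
After 7 (forward): cur=P back=1 fwd=0
After 8 (back): cur=HOME back=0 fwd=1
After 9 (visit(L)): cur=L back=1 fwd=0

Answer: back: HOME
current: L
forward: (empty)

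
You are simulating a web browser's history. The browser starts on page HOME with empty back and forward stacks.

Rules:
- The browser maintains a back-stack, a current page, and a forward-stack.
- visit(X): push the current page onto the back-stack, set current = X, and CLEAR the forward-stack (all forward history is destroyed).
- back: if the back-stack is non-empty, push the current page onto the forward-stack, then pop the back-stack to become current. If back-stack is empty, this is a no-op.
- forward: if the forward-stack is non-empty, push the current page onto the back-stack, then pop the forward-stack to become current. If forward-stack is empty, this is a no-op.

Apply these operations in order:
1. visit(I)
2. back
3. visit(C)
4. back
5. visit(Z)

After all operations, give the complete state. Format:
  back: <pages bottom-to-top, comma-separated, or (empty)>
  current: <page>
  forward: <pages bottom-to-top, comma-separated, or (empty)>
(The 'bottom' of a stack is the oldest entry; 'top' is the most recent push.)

After 1 (visit(I)): cur=I back=1 fwd=0
After 2 (back): cur=HOME back=0 fwd=1
After 3 (visit(C)): cur=C back=1 fwd=0
After 4 (back): cur=HOME back=0 fwd=1
After 5 (visit(Z)): cur=Z back=1 fwd=0

Answer: back: HOME
current: Z
forward: (empty)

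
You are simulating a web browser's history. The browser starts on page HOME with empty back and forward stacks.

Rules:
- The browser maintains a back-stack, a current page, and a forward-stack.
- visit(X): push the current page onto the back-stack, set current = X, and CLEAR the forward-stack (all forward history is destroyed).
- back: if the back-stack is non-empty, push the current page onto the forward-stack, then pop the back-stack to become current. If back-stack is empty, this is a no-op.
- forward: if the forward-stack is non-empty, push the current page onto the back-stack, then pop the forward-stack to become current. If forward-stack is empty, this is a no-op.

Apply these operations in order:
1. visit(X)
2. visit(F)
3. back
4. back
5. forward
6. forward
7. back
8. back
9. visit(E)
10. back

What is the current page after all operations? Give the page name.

Answer: HOME

Derivation:
After 1 (visit(X)): cur=X back=1 fwd=0
After 2 (visit(F)): cur=F back=2 fwd=0
After 3 (back): cur=X back=1 fwd=1
After 4 (back): cur=HOME back=0 fwd=2
After 5 (forward): cur=X back=1 fwd=1
After 6 (forward): cur=F back=2 fwd=0
After 7 (back): cur=X back=1 fwd=1
After 8 (back): cur=HOME back=0 fwd=2
After 9 (visit(E)): cur=E back=1 fwd=0
After 10 (back): cur=HOME back=0 fwd=1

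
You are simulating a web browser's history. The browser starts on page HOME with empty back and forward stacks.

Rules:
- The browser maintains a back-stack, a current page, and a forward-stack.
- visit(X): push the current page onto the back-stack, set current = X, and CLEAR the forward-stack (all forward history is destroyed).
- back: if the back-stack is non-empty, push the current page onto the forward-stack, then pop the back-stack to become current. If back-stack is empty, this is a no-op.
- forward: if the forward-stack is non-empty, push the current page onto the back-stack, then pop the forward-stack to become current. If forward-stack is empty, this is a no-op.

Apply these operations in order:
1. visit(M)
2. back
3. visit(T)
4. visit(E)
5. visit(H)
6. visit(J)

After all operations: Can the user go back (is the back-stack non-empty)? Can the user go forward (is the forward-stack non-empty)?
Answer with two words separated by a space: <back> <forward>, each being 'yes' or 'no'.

Answer: yes no

Derivation:
After 1 (visit(M)): cur=M back=1 fwd=0
After 2 (back): cur=HOME back=0 fwd=1
After 3 (visit(T)): cur=T back=1 fwd=0
After 4 (visit(E)): cur=E back=2 fwd=0
After 5 (visit(H)): cur=H back=3 fwd=0
After 6 (visit(J)): cur=J back=4 fwd=0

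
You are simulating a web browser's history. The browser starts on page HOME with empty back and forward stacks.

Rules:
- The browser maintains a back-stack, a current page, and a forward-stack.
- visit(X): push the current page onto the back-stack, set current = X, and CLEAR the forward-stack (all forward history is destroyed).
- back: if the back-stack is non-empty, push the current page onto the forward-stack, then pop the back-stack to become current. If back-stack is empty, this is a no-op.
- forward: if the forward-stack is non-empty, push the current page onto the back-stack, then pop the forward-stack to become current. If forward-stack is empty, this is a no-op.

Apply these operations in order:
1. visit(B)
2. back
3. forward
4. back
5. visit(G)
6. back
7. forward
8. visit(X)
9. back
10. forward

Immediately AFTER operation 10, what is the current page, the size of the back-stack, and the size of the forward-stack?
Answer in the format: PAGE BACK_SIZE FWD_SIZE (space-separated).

After 1 (visit(B)): cur=B back=1 fwd=0
After 2 (back): cur=HOME back=0 fwd=1
After 3 (forward): cur=B back=1 fwd=0
After 4 (back): cur=HOME back=0 fwd=1
After 5 (visit(G)): cur=G back=1 fwd=0
After 6 (back): cur=HOME back=0 fwd=1
After 7 (forward): cur=G back=1 fwd=0
After 8 (visit(X)): cur=X back=2 fwd=0
After 9 (back): cur=G back=1 fwd=1
After 10 (forward): cur=X back=2 fwd=0

X 2 0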